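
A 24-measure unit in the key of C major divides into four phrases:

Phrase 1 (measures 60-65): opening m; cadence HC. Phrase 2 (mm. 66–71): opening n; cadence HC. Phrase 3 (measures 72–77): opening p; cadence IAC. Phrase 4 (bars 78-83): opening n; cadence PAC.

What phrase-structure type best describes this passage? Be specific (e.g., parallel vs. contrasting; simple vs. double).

contrasting double period

Four phrases in two halves: the first half (measures 60–71) ends with a half cadence, the second (mm. 72–83) with a perfect authentic cadence — a large antecedent–consequent pair, i.e. a double period.
Phrase 3 begins with different material from phrase 1, making it contrasting.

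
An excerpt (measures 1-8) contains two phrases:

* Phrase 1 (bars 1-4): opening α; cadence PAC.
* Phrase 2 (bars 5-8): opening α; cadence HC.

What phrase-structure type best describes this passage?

phrase group

The second phrase closes with a half cadence, which is not stronger than the first phrase's perfect authentic cadence; without a weak→strong cadential pair there is no antecedent–consequent relationship, so this is a phrase group rather than a period.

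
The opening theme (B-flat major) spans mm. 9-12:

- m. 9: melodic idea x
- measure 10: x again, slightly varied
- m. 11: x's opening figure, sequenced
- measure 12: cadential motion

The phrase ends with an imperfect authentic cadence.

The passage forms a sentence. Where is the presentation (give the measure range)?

measures 9–10

The presentation of a sentence is the basic idea (measure 9) plus its repetition (bar 10); the presentation is therefore measures 9–10.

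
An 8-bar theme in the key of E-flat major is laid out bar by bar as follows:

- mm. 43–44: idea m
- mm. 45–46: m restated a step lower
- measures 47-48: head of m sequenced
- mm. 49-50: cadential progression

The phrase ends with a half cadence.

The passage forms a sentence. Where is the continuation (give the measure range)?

After the presentation (bars 43–46), the continuation covers the fragmentation through the cadence: bars 47–50.

measures 47–50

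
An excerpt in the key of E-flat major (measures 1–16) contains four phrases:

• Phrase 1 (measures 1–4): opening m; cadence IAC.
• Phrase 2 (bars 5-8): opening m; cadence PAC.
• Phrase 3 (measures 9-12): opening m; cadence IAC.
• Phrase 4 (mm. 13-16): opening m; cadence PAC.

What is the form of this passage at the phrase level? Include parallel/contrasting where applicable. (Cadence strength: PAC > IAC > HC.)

repeated period

The cadence pattern IAC–PAC–IAC–PAC is weak–strong twice, and phrases 3–4 restate phrases 1–2: a period heard twice, not a double period (which would end weakly at phrase 2).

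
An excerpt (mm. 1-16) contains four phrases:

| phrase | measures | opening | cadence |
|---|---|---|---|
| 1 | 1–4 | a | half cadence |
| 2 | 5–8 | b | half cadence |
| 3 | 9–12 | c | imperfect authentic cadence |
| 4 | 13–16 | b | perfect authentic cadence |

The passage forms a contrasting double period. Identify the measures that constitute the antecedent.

In a double period the four phrases pair into a large antecedent (phrases 1–2, ending half cadence) and a large consequent (phrases 3–4, ending perfect authentic cadence). The antecedent spans bars 1-8.

measures 1–8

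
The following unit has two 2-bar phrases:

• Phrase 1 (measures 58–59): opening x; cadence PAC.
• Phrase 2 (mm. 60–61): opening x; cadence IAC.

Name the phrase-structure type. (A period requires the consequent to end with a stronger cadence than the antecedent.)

phrase group

The second phrase closes with an imperfect authentic cadence, which is not stronger than the first phrase's perfect authentic cadence; without a weak→strong cadential pair there is no antecedent–consequent relationship, so this is a phrase group rather than a period.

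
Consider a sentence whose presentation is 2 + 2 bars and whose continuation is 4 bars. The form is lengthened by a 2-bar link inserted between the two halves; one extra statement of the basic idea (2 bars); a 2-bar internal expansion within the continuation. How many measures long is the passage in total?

14 measures

Basic sentence: 2 + 2 + 4 = 8 bars.
8 (basic form) + 2 (link) + 2 (extra statement) + 2 (internal expansion) = 14.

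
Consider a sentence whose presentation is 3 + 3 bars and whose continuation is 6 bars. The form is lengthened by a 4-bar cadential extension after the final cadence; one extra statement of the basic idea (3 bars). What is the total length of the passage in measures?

Basic sentence: 3 + 3 + 6 = 12 bars.
12 (basic form) + 4 (cadential extension) + 3 (extra statement) = 19.

19 measures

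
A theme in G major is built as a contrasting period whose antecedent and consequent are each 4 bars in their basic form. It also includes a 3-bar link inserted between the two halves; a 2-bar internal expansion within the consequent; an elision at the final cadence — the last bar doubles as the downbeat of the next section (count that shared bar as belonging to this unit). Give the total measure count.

13 measures

Basic contrasting period: 4 + 4 = 8 bars.
8 (basic form) + 3 (link) + 2 (internal expansion) = 13.
The elision shares a bar with the next section but does not change this unit's count.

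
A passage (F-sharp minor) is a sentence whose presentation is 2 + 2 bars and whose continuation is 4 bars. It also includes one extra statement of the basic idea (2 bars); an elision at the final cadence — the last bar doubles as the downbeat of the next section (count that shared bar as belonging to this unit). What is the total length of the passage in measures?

10 measures

Basic sentence: 2 + 2 + 4 = 8 bars.
8 (basic form) + 2 (extra statement) = 10.
The elision shares a bar with the next section but does not change this unit's count.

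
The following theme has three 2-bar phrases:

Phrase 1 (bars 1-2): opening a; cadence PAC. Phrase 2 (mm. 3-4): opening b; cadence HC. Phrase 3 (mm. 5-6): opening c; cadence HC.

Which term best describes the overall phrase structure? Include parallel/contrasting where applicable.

phrase group

The final phrase closes with a half cadence, which is not stronger than the preceding half cadence; the 3 phrases lack an overall antecedent–consequent design and so form a phrase group.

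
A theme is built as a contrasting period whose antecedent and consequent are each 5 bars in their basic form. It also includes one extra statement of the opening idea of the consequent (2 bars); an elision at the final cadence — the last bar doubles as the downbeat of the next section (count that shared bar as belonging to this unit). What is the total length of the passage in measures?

Basic contrasting period: 5 + 5 = 10 bars.
10 (basic form) + 2 (extra statement) = 12.
The elision shares a bar with the next section but does not change this unit's count.

12 measures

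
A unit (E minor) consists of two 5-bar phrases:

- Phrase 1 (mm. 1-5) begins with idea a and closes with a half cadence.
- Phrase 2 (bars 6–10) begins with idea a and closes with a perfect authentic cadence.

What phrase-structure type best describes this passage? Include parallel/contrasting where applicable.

Phrase 1 ends with a half cadence (weaker) and phrase 2 with a perfect authentic cadence (stronger): antecedent + consequent = a period.
The two phrases open with the same material (a / a), so the period is parallel.

parallel period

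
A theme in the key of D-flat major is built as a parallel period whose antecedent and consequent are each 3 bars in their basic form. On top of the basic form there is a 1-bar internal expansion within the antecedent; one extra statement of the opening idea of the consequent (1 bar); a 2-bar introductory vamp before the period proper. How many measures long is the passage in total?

10 measures

Basic parallel period: 3 + 3 = 6 bars.
6 (basic form) + 1 (internal expansion) + 1 (extra statement) + 2 (introduction) = 10.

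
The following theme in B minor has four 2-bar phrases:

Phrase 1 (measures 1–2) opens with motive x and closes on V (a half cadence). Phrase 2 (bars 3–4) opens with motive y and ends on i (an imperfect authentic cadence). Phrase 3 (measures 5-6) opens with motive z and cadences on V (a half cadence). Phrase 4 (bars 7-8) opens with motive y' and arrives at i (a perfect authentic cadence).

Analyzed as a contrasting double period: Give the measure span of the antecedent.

measures 1–4

In a double period the four phrases pair into a large antecedent (phrases 1–2, ending imperfect authentic cadence) and a large consequent (phrases 3–4, ending perfect authentic cadence). The antecedent spans mm. 1–4.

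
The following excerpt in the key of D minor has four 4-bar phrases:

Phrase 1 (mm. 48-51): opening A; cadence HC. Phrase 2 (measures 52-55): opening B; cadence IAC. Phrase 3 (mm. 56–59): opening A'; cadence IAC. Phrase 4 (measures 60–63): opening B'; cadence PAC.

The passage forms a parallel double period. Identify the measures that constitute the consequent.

measures 56–63

In a double period the four phrases pair into a large antecedent (phrases 1–2, ending imperfect authentic cadence) and a large consequent (phrases 3–4, ending perfect authentic cadence). The consequent spans measures 56-63.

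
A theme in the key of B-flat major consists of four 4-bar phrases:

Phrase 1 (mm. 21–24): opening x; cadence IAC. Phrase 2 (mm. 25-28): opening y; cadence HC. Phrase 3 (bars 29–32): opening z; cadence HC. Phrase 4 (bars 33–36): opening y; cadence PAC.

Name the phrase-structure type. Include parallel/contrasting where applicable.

Four phrases in two halves: the first half (bars 21–28) ends with a half cadence, the second (bars 29–36) with a perfect authentic cadence — a large antecedent–consequent pair, i.e. a double period.
Phrase 3 begins with different material from phrase 1, making it contrasting.

contrasting double period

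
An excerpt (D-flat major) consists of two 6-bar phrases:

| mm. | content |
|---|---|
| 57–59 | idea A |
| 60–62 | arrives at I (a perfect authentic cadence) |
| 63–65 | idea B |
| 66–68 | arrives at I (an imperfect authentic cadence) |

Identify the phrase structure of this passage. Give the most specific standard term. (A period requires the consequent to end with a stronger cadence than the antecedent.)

phrase group

The second phrase closes with an imperfect authentic cadence, which is not stronger than the first phrase's perfect authentic cadence; without a weak→strong cadential pair there is no antecedent–consequent relationship, so this is a phrase group rather than a period.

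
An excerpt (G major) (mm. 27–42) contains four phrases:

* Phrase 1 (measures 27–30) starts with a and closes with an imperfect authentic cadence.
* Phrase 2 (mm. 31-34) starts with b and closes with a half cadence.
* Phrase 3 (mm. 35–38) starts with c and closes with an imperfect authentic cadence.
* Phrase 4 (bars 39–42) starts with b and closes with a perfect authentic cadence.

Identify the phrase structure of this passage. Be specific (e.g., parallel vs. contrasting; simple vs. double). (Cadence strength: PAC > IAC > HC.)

Four phrases in two halves: the first half (mm. 27-34) ends with a half cadence, the second (measures 35–42) with a perfect authentic cadence — a large antecedent–consequent pair, i.e. a double period.
Phrase 3 begins with different material from phrase 1, making it contrasting.

contrasting double period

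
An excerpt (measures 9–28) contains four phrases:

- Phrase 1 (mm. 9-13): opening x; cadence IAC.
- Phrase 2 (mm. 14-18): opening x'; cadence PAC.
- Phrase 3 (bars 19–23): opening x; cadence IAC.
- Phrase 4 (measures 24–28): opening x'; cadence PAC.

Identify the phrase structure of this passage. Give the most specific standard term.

repeated period

The cadence pattern IAC–PAC–IAC–PAC is weak–strong twice, and phrases 3–4 restate phrases 1–2: a period heard twice, not a double period (which would end weakly at phrase 2).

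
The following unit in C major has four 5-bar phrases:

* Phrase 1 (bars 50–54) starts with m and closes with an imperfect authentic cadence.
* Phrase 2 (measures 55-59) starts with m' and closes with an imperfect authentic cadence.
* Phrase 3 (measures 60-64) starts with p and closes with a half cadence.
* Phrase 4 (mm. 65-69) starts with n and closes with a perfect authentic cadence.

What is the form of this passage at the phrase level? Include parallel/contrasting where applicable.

Four phrases in two halves: the first half (mm. 50-59) ends with an imperfect authentic cadence, the second (measures 60–69) with a perfect authentic cadence — a large antecedent–consequent pair, i.e. a double period.
Phrase 3 begins with different material from phrase 1, making it contrasting.

contrasting double period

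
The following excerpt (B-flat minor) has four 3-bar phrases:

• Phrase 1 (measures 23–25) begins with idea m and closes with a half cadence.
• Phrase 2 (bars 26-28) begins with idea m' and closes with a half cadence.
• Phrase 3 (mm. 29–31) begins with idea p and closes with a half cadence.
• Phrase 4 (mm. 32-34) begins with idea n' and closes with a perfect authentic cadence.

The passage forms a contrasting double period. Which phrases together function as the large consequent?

In a double period the first pair of phrases (ending half cadence) is the large antecedent and the second pair (ending perfect authentic cadence) is the large consequent; the consequent is phrases 3 and 4.

phrases 3 and 4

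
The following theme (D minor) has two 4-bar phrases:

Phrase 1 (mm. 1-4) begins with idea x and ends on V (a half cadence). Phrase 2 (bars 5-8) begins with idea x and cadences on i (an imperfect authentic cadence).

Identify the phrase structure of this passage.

parallel period

Phrase 1 ends with a half cadence (weaker) and phrase 2 with an imperfect authentic cadence (stronger): antecedent + consequent = a period.
The two phrases open with the same material (x / x), so the period is parallel.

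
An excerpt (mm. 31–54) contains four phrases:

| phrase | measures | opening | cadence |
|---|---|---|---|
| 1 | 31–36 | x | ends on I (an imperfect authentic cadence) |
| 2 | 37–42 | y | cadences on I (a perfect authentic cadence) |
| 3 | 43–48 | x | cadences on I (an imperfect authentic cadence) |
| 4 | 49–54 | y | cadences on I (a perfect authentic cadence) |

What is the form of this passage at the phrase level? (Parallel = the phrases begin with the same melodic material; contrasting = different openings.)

The cadence pattern IAC–PAC–IAC–PAC is weak–strong twice, and phrases 3–4 restate phrases 1–2: a period heard twice, not a double period (which would end weakly at phrase 2).

repeated period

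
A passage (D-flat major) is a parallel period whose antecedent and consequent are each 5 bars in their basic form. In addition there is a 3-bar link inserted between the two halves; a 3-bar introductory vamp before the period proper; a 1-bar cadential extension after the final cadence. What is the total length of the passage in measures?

Basic parallel period: 5 + 5 = 10 bars.
10 (basic form) + 3 (link) + 3 (introduction) + 1 (cadential extension) = 17.

17 measures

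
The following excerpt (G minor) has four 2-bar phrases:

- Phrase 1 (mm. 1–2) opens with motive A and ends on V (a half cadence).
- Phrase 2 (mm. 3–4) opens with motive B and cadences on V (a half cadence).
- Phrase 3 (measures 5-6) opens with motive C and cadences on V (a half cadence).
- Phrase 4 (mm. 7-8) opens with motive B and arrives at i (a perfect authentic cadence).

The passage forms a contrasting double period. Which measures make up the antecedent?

In a double period the first pair of phrases (ending half cadence) is the large antecedent and the second pair (ending perfect authentic cadence) is the large consequent; the antecedent is measures 1–4.

measures 1–4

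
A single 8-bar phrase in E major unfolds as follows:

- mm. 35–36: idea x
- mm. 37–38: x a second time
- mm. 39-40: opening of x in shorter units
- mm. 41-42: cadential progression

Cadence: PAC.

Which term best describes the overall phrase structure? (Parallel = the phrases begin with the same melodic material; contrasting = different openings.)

Basic idea (mm. 35–36) + its repetition (measures 37-38) form the presentation; fragmentation and cadence (bars 39–42) form the continuation — the 8-bar whole is a sentence.

sentence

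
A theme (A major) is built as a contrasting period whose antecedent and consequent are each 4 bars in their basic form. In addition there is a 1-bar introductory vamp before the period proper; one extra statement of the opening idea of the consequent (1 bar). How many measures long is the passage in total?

Basic contrasting period: 4 + 4 = 8 bars.
8 (basic form) + 1 (introduction) + 1 (extra statement) = 10.

10 measures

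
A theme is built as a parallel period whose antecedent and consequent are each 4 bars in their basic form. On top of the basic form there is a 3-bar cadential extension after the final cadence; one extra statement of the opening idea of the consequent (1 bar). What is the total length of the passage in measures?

Basic parallel period: 4 + 4 = 8 bars.
8 (basic form) + 3 (cadential extension) + 1 (extra statement) = 12.

12 measures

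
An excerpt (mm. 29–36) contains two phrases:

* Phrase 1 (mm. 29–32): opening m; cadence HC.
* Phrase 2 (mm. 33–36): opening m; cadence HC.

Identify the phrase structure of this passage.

Both phrases have the same opening (m) and the same cadence (half cadence): the second is a restatement, not a consequent, so this is a repeated phrase rather than a period.

repeated phrase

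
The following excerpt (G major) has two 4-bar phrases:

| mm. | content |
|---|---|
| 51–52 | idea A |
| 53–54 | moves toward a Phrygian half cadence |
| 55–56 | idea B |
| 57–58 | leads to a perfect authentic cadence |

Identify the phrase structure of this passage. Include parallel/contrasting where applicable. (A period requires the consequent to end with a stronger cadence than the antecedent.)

Phrase 1 ends with a Phrygian half cadence (weaker) and phrase 2 with a perfect authentic cadence (stronger): antecedent + consequent = a period.
The two phrases open with different material (A / B), so the period is contrasting.

contrasting period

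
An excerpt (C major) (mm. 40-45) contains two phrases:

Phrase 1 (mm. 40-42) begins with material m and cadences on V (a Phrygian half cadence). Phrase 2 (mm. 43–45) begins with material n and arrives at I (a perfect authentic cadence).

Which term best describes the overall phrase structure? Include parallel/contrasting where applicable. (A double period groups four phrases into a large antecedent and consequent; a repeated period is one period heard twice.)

contrasting period

Phrase 1 ends with a Phrygian half cadence (weaker) and phrase 2 with a perfect authentic cadence (stronger): antecedent + consequent = a period.
The two phrases open with different material (m / n), so the period is contrasting.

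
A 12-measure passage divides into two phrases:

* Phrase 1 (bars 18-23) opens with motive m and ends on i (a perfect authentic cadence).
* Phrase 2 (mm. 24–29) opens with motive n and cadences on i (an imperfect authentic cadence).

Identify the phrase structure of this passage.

phrase group

The second phrase closes with an imperfect authentic cadence, which is not stronger than the first phrase's perfect authentic cadence; without a weak→strong cadential pair there is no antecedent–consequent relationship, so this is a phrase group rather than a period.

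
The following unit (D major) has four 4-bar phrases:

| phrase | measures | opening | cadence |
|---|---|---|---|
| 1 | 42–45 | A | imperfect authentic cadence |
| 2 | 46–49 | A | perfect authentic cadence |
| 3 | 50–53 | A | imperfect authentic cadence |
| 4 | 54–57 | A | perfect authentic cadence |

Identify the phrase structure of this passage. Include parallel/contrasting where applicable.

repeated period

The cadence pattern IAC–PAC–IAC–PAC is weak–strong twice, and phrases 3–4 restate phrases 1–2: a period heard twice, not a double period (which would end weakly at phrase 2).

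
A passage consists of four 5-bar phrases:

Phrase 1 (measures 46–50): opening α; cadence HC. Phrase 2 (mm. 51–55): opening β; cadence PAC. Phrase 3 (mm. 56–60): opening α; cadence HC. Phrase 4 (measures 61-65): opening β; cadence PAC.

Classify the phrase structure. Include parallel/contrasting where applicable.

repeated period

The cadence pattern HC–PAC–HC–PAC is weak–strong twice, and phrases 3–4 restate phrases 1–2: a period heard twice, not a double period (which would end weakly at phrase 2).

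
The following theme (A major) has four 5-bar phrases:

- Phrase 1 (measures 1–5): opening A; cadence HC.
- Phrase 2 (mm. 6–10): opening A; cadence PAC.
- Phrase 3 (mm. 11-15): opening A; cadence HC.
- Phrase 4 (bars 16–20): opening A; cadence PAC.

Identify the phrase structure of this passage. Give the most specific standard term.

repeated period

The cadence pattern HC–PAC–HC–PAC is weak–strong twice, and phrases 3–4 restate phrases 1–2: a period heard twice, not a double period (which would end weakly at phrase 2).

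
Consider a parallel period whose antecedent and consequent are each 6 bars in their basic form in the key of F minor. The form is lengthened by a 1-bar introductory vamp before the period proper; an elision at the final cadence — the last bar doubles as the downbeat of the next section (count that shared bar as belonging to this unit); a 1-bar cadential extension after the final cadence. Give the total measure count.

14 measures

Basic parallel period: 6 + 6 = 12 bars.
12 (basic form) + 1 (introduction) + 1 (cadential extension) = 14.
The elision shares a bar with the next section but does not change this unit's count.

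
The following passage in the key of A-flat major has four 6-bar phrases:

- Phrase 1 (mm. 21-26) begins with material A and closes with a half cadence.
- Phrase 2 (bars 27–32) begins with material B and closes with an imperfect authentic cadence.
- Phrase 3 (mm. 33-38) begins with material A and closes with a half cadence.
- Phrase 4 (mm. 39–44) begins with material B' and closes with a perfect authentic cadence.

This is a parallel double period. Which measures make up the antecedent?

In a double period the first pair of phrases (ending imperfect authentic cadence) is the large antecedent and the second pair (ending perfect authentic cadence) is the large consequent; the antecedent is measures 21–32.

measures 21–32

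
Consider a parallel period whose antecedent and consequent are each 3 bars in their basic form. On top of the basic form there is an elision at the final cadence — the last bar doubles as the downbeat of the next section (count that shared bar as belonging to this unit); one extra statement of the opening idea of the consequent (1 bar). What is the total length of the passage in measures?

Basic parallel period: 3 + 3 = 6 bars.
6 (basic form) + 1 (extra statement) = 7.
The elision shares a bar with the next section but does not change this unit's count.

7 measures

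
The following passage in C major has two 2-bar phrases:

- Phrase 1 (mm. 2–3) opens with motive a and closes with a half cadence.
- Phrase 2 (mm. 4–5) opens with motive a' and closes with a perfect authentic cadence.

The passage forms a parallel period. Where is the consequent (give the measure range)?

measures 4–5

The antecedent is the phrase ending with the weaker cadence (half cadence, phrase 1) and the consequent the one ending more conclusively (perfect authentic cadence, phrase 2); the consequent is measures 4–5.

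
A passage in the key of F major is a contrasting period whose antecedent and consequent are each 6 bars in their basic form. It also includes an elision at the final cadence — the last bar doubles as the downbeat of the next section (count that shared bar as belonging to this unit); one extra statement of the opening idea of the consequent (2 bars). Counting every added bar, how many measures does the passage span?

Basic contrasting period: 6 + 6 = 12 bars.
12 (basic form) + 2 (extra statement) = 14.
The elision shares a bar with the next section but does not change this unit's count.

14 measures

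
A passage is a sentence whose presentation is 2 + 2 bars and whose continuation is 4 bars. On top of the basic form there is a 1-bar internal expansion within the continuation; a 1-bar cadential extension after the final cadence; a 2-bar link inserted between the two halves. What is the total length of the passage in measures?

12 measures

Basic sentence: 2 + 2 + 4 = 8 bars.
8 (basic form) + 1 (internal expansion) + 1 (cadential extension) + 2 (link) = 12.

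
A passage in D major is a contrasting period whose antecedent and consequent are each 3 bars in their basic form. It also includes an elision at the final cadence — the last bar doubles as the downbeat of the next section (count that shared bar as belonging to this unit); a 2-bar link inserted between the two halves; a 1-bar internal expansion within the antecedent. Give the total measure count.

Basic contrasting period: 3 + 3 = 6 bars.
6 (basic form) + 2 (link) + 1 (internal expansion) = 9.
The elision shares a bar with the next section but does not change this unit's count.

9 measures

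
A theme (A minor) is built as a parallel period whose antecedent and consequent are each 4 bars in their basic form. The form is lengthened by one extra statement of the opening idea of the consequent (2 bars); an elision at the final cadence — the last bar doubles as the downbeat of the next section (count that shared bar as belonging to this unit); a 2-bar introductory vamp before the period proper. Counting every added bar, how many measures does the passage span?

Basic parallel period: 4 + 4 = 8 bars.
8 (basic form) + 2 (extra statement) + 2 (introduction) = 12.
The elision shares a bar with the next section but does not change this unit's count.

12 measures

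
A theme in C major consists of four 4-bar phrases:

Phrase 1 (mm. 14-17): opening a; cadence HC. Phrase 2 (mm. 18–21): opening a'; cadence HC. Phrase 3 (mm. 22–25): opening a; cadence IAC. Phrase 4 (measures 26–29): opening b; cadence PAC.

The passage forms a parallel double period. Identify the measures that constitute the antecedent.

In a double period the four phrases pair into a large antecedent (phrases 1–2, ending half cadence) and a large consequent (phrases 3–4, ending perfect authentic cadence). The antecedent spans mm. 14–21.

measures 14–21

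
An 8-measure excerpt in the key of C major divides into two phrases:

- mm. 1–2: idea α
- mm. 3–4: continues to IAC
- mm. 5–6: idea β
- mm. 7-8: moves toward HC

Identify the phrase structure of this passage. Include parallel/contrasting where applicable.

The second phrase closes with a half cadence, which is not stronger than the first phrase's imperfect authentic cadence; without a weak→strong cadential pair there is no antecedent–consequent relationship, so this is a phrase group rather than a period.

phrase group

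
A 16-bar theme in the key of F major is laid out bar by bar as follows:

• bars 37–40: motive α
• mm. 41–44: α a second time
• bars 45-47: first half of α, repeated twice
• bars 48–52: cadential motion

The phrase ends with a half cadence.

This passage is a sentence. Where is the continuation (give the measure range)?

measures 45–52

After the presentation (measures 37–44), the continuation covers the fragmentation through the cadence: mm. 45–52.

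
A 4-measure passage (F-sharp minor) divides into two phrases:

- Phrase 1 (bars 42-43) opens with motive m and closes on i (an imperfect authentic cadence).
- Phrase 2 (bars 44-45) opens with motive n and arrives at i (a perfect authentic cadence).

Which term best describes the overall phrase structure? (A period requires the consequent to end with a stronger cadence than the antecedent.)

contrasting period

Phrase 1 ends with an imperfect authentic cadence (weaker) and phrase 2 with a perfect authentic cadence (stronger): antecedent + consequent = a period.
The two phrases open with different material (m / n), so the period is contrasting.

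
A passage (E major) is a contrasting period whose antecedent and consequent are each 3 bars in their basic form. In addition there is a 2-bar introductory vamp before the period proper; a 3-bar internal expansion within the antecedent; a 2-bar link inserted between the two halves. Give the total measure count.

Basic contrasting period: 3 + 3 = 6 bars.
6 (basic form) + 2 (introduction) + 3 (internal expansion) + 2 (link) = 13.

13 measures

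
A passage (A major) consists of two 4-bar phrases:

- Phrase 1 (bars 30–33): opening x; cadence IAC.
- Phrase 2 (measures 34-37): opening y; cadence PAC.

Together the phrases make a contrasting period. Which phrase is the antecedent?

phrase 1

The phrase ending with the weaker cadence (imperfect authentic cadence) is the antecedent; the one ending more conclusively (perfect authentic cadence) is the consequent. The antecedent is phrase 1.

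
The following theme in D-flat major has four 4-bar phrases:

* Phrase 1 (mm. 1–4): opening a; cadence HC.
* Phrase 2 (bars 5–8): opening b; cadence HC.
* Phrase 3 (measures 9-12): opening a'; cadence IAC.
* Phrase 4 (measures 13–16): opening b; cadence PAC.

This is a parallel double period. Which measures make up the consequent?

measures 9–16

In a double period the first pair of phrases (ending half cadence) is the large antecedent and the second pair (ending perfect authentic cadence) is the large consequent; the consequent is measures 9–16.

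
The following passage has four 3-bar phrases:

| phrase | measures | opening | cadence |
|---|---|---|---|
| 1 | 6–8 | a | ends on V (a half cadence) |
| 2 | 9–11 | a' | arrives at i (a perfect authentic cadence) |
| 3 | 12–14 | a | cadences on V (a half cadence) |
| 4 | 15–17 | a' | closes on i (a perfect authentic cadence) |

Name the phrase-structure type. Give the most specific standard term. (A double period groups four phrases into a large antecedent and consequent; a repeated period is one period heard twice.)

The cadence pattern HC–PAC–HC–PAC is weak–strong twice, and phrases 3–4 restate phrases 1–2: a period heard twice, not a double period (which would end weakly at phrase 2).

repeated period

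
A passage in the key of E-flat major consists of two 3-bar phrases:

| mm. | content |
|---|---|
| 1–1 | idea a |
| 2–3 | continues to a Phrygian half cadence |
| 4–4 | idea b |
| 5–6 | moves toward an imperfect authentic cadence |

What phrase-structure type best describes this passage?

contrasting period

Phrase 1 ends with a Phrygian half cadence (weaker) and phrase 2 with an imperfect authentic cadence (stronger): antecedent + consequent = a period.
The two phrases open with different material (a / b), so the period is contrasting.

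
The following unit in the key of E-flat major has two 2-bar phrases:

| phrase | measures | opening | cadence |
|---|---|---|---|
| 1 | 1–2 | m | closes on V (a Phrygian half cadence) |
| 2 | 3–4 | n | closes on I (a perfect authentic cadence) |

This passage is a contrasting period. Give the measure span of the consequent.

measures 3–4

The antecedent is the phrase ending with the weaker cadence (Phrygian half cadence, phrase 1) and the consequent the one ending more conclusively (perfect authentic cadence, phrase 2); the consequent is bars 3–4.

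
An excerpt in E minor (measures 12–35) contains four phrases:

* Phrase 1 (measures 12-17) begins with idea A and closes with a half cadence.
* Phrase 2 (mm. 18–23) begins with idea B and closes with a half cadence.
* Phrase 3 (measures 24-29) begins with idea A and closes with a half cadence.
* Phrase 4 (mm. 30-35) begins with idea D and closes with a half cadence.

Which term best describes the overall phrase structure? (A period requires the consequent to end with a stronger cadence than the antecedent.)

Phrase 4 ends with a half cadence, no stronger than phrase 2's half cadence, so the four phrases do not form a double period; nor do phrases 3–4 duplicate 1–2, so it is not a repeated period. With no phrase reaching a conclusive cadence, the passage is a phrase group.

phrase group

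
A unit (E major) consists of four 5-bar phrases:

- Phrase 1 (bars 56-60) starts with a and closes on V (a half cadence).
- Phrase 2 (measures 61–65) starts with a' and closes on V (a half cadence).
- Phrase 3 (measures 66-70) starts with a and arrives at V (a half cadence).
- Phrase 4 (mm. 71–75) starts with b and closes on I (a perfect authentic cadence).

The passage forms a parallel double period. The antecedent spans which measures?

measures 56–65

In a double period the four phrases pair into a large antecedent (phrases 1–2, ending half cadence) and a large consequent (phrases 3–4, ending perfect authentic cadence). The antecedent spans measures 56–65.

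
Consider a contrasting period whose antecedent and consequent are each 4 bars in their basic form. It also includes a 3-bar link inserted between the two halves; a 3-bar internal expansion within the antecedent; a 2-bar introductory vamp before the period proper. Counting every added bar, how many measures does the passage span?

Basic contrasting period: 4 + 4 = 8 bars.
8 (basic form) + 3 (link) + 3 (internal expansion) + 2 (introduction) = 16.

16 measures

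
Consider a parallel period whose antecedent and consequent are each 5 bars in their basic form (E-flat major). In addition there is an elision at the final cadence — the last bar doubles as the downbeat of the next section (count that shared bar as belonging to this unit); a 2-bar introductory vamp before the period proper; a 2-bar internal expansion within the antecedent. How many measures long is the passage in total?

Basic parallel period: 5 + 5 = 10 bars.
10 (basic form) + 2 (introduction) + 2 (internal expansion) = 14.
The elision shares a bar with the next section but does not change this unit's count.

14 measures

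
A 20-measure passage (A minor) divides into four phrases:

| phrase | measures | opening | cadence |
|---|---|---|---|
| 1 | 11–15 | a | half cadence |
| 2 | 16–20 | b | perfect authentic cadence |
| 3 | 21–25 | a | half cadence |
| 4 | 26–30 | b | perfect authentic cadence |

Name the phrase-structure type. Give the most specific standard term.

repeated period

The cadence pattern HC–PAC–HC–PAC is weak–strong twice, and phrases 3–4 restate phrases 1–2: a period heard twice, not a double period (which would end weakly at phrase 2).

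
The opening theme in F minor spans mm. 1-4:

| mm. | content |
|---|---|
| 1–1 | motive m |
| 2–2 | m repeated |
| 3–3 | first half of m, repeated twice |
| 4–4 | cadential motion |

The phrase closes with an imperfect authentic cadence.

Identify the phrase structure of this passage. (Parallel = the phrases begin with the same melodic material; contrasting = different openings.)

sentence

Basic idea (m. 1) + its repetition (m. 2) form the presentation; fragmentation and cadence (mm. 3-4) form the continuation — the 4-bar whole is a sentence.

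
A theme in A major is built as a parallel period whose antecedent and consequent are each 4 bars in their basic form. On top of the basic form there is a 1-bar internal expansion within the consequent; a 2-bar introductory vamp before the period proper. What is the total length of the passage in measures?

11 measures

Basic parallel period: 4 + 4 = 8 bars.
8 (basic form) + 1 (internal expansion) + 2 (introduction) = 11.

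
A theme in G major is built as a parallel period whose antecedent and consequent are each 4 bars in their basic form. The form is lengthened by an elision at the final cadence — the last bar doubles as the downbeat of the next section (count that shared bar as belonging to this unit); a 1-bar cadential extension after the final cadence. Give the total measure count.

Basic parallel period: 4 + 4 = 8 bars.
8 (basic form) + 1 (cadential extension) = 9.
The elision shares a bar with the next section but does not change this unit's count.

9 measures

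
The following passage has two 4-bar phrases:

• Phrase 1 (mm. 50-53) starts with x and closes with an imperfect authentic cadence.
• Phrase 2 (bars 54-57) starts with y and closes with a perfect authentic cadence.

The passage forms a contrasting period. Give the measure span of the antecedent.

measures 50–53

The antecedent is the phrase ending with the weaker cadence (imperfect authentic cadence, phrase 1) and the consequent the one ending more conclusively (perfect authentic cadence, phrase 2); the antecedent is mm. 50–53.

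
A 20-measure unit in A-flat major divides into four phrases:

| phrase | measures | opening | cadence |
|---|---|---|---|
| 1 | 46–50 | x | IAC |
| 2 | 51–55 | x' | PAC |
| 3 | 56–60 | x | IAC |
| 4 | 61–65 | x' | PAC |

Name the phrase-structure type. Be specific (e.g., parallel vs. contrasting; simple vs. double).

The cadence pattern IAC–PAC–IAC–PAC is weak–strong twice, and phrases 3–4 restate phrases 1–2: a period heard twice, not a double period (which would end weakly at phrase 2).

repeated period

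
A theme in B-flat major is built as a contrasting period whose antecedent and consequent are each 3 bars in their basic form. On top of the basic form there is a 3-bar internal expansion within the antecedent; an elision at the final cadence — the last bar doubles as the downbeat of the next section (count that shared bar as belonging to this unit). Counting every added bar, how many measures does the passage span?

Basic contrasting period: 3 + 3 = 6 bars.
6 (basic form) + 3 (internal expansion) = 9.
The elision shares a bar with the next section but does not change this unit's count.

9 measures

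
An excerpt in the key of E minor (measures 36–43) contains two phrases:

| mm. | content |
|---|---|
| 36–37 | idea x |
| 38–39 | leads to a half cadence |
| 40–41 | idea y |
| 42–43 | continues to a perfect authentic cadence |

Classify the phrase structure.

contrasting period

Phrase 1 ends with a half cadence (weaker) and phrase 2 with a perfect authentic cadence (stronger): antecedent + consequent = a period.
The two phrases open with different material (x / y), so the period is contrasting.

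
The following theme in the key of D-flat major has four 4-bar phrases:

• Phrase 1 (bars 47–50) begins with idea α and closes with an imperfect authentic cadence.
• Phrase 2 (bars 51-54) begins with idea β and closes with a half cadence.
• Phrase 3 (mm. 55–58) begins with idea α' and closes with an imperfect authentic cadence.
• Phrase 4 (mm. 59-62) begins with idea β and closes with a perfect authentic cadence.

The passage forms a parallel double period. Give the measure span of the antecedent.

In a double period the first pair of phrases (ending half cadence) is the large antecedent and the second pair (ending perfect authentic cadence) is the large consequent; the antecedent is measures 47–54.

measures 47–54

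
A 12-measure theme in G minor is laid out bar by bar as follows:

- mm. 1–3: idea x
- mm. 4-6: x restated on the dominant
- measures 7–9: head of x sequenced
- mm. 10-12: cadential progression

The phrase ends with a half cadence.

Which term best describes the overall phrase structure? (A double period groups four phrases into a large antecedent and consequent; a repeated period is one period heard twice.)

Basic idea (mm. 1–3) + its repetition (mm. 4–6) form the presentation; fragmentation and cadence (bars 7–12) form the continuation — the 12-bar whole is a sentence.

sentence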